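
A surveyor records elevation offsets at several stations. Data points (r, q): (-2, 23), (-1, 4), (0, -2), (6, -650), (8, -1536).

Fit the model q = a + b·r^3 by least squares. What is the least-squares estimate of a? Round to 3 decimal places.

a = -0.905

From the data, Σ1 = 5, Σr^3 = 719, Σr^3·r^3 = 308865.
And Σq = -2161, Σr^3·q = -927020.
So AᵀA·[a, b]ᵀ = Aᵀq: [[5, 719]; [719, 308865]]·[a, b]ᵀ = [-2161, -927020]ᵀ.
Δ = 5·308865 − 719² = 1027364.
a = ((-2161)·308865 − 719·(-927020))/1027364 = -929885/1027364; b = (5·(-927020) − 719·(-2161))/1027364 = -3081341/1027364.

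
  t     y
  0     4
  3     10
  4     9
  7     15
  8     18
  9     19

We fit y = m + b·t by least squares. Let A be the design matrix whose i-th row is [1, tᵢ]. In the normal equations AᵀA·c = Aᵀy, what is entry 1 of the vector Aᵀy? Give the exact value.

Entry 1 ↔ basis 1, so (Aᵀy)_{1} = Σᵢ yᵢ = (1)·(4) + (1)·(10) + (1)·(9) + (1)·(15) + (1)·(18) + (1)·(19) = 75.

75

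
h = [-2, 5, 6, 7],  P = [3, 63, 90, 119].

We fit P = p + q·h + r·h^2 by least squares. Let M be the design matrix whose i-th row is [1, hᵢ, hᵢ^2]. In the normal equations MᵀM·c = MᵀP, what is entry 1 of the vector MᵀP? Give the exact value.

275

Entry 1 ↔ basis 1, so (MᵀP)_{1} = Σᵢ Pᵢ = (1)·(3) + (1)·(63) + (1)·(90) + (1)·(119) = 275.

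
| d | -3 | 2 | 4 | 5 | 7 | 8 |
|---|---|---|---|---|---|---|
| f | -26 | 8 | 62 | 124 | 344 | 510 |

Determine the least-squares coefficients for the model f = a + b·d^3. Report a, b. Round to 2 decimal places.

Entries of AᵀA: Σ1 = 6, Σd^3 = 1025, Σd^3·d^3 = 400307.
Moment sums: Σf = 1022, Σd^3·f = 399346.
So AᵀA·[a, b]ᵀ = Aᵀf: [[6, 1025]; [1025, 400307]]·[a, b]ᵀ = [1022, 399346]ᵀ.
det = 6·400307 − 1025² = 1351217.
a = (1022·400307 − 1025·399346)/1351217 = -215896/1351217; b = (6·399346 − 1025·1022)/1351217 = 1348526/1351217.

a = -0.16, b = 1.00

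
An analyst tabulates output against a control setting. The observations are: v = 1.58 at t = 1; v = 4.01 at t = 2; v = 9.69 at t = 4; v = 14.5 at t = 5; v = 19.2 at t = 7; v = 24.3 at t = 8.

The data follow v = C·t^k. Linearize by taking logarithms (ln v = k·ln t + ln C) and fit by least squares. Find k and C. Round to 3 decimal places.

k = 1.308, C = 1.607

With ln vᵢ as the transformed response and ln tᵢ as the regressor:
Over the data: Σln t = 7.7142, Σ(ln t)² = 13.1032, Σln v = 12.9368, Σln t·ln v = 20.7993.
Normal system: [[13.1032, 7.7142]; [7.7142, 6]]·[k, ln C]ᵀ = [20.7993, 12.9368]ᵀ.
Slope k = (n·Σln t·ln v − Σln t·Σln v)/(n·Σ(ln t)² − (Σln t)²) = (6·20.7993 − 7.7142·12.9368)/19.1098 = 1.30813; ln C = (Σln v − k·Σln t)/n = 0.47428, so C = exp(0.47428) = 1.60685.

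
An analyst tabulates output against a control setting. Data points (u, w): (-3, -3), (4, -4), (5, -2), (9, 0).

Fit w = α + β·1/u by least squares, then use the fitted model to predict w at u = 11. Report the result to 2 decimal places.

MᵀM·[α, β]ᵀ = Mᵀw reads: 4·α + (41/180)·β = -9;  (41/180)·α + (7321/32400)·β = -2/5.
(Σ1 = 4, Σ1/u = 41/180, Σ1/u·1/u = 7321/32400, Σw = -9, Σ1/u·w = -2/5.)
det = 4·(7321/32400) − (41/180)² = 3067/3600.
α = ((-9)·(7321/32400) − (41/180)·(-2/5))/(3067/3600) = -6993/3067; β = (4·(-2/5) − (41/180)·(-9))/(3067/3600) = 1620/3067.
At u = 11: ŵ = (-6993/3067)·(1) + (1620/3067)·(1/11) = -75303/33737.

ŵ = -2.23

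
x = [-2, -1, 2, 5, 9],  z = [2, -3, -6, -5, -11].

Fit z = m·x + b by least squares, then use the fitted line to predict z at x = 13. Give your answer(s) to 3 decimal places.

MᵀM·[m, b]ᵀ = Mᵀz reads: 115·m + 13·b = -137;  13·m + 5·b = -23.
(Σx·x = 115, Σx = 13, Σ1 = 5, Σx·z = -137, Σz = -23.)
Determinant 115·5 − 13² = 406.
m = ((-137)·5 − 13·(-23))/406 = -193/203; b = (115·(-23) − 13·(-137))/406 = -432/203.
At x = 13: ẑ = (-193/203)·(13) + (-432/203)·(1) = -2941/203.

ẑ = -14.488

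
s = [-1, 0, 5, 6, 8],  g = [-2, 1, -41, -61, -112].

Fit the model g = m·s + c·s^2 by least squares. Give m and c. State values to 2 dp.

m = 1.14, c = -1.89

Compute the Gram sums: Σs·s = 126, Σs·s^2 = 852, Σs^2·s^2 = 6018.
For Mᵀg: Σs·g = -1465, Σs^2·g = -10391.
Δ = 126·6018 − 852² = 32364.
m = ((-1465)·6018 − 852·(-10391))/32364 = 6127/5394; c = (126·(-10391) − 852·(-1465))/32364 = -10181/5394.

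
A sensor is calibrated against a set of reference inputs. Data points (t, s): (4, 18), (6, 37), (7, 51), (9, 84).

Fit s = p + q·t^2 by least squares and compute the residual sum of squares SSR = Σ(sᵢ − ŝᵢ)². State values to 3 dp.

SSR = 1.093

Setting ∂/∂p … = 0 gives: 4·p + 182·q = 190;  182·p + 10514·q = 10923.
(Σ1 = 4, Σt^2 = 182, Σt^2·t^2 = 10514, Σs = 190, Σt^2·s = 10923.)
Eliminating q: 10514·(row 1) − 182·(row 2) gives 8932·p = 10514·190 − 182·10923 = 9674, so p = 691/638.
Then q = (10923 − 182·(691/638))/10514 = 2278/2233.
Residuals: 2655/4466, -3611/4466, -45/638, 1271/4466; SSR = 2441/2233.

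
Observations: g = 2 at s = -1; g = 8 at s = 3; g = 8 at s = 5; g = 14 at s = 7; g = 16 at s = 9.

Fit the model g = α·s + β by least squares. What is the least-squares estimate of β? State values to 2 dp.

Normal-equation sums: Σs·s = 165, Σs = 23, Σ1 = 5.
For Aᵀg: Σs·g = 304, Σg = 48.
Δ = 165·5 − 23² = 296.
α = (304·5 − 23·48)/296 = 52/37; β = (165·48 − 23·304)/296 = 116/37.

β = 3.14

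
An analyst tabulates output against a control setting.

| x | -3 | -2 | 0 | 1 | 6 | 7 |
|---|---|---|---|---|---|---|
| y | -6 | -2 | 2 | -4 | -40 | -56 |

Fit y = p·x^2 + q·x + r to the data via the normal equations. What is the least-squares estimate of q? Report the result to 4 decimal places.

q = -0.9721

The normal system MᵀM·[p, q, r]ᵀ = Mᵀy is [[3795, 525, 99]; [525, 99, 9]; [99, 9, 6]]·[p, q, r]ᵀ = [-4250, -614, -106]ᵀ.
Inverting the 3×3 Gram matrix, [p, q, r]ᵀ = [-886/897, -872/897, 80/897]ᵀ.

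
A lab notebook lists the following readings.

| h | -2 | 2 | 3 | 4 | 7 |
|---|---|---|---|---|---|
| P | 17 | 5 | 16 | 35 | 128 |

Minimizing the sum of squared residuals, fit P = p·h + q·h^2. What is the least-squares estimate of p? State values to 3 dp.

Forming AᵀA = [[82, 434]; [434, 2770]] and AᵀP = [1060, 7064]ᵀ gives AᵀA·[p, q]ᵀ = AᵀP.
Δ = 82·2770 − 434² = 38784.
p = (1060·2770 − 434·7064)/38784 = -5399/1616; q = (82·7064 − 434·1060)/38784 = 4967/1616.

p = -3.341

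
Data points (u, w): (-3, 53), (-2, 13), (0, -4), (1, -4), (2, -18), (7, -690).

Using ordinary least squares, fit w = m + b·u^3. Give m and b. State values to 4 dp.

m = -2.4104, b = -2.0049

Sums needed: Σ1 = 6, Σu^3 = 317, Σu^3·u^3 = 118507.
And Σw = -650, Σu^3·w = -238353.
Normal equations: [[6, 317]; [317, 118507]]·[m, b]ᵀ = [-650, -238353]ᵀ.
Eliminating b: 118507·(row 1) − 317·(row 2) gives 610553·m = 118507·(-650) − 317·(-238353) = -1471649, so m = -1471649/610553.
Then b = ((-238353) − 317·(-1471649/610553))/118507 = -1224068/610553.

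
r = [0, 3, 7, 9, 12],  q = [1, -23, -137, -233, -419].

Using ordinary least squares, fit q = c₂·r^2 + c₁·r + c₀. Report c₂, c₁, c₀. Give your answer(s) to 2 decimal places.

c₂ = -3.03, c₁ = 1.39, c₀ = 0.77

With design matrix A, AᵀA = [[29779, 2827, 283]; [2827, 283, 31]; [283, 31, 5]] and Aᵀq = [-86129, -8153, -811]ᵀ.
Solving the 3×3 system (Gaussian elimination) gives c₂ = -20939/6908, c₁ = 9569/6908, c₀ = 2671/3454.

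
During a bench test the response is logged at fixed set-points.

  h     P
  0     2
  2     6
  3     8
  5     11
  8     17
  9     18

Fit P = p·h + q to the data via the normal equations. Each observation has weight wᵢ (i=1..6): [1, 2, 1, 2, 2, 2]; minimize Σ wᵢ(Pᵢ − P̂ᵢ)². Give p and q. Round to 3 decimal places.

p = 1.781, q = 2.316

With design matrix A, AᵀWA = [[357, 51]; [51, 10]] and AᵀWP = [754, 114]ᵀ.
det = 357·10 − 51² = 969.
p = (754·10 − 51·114)/969 = 1726/969; q = (357·114 − 51·754)/969 = 44/19.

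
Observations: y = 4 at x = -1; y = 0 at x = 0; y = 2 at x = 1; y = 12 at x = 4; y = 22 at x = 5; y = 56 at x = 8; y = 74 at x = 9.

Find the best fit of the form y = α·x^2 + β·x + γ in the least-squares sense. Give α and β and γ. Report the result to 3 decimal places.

Sums needed: Σx^2·x^2 = 11540, Σx^2·x = 1430, Σx^2 = 188, Σx·x = 188, Σx = 26, Σ1 = 7.
And Σx^2·y = 10326, Σx·y = 1270, Σy = 170.
MᵀM·[α, β, γ]ᵀ = Mᵀy becomes [[11540, 1430, 188]; [1430, 188, 26]; [188, 26, 7]]·[α, β, γ]ᵀ = [10326, 1270, 170]ᵀ.
Inverting the 3×3 Gram matrix, [α, β, γ]ᵀ = [103955/101577, -122513/101577, 43328/33859]ᵀ.

α = 1.023, β = -1.206, γ = 1.280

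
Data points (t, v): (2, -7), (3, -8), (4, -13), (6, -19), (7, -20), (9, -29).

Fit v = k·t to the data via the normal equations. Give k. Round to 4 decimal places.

Entries of MᵀM: Σt·t = 195.
And Σt·v = -605.
Hence k = -605 / 195 ≈ -3.10256.

k = -3.1026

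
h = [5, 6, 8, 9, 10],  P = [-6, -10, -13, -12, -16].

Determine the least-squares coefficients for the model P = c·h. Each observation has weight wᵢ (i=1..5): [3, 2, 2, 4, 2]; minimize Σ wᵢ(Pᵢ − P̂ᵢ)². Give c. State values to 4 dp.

The normal system XᵀWX·[c]ᵀ = XᵀWP is [[799]]·[c]ᵀ = [-1170]ᵀ.
c = (-1170)/799 = -1.46433.

c = -1.4643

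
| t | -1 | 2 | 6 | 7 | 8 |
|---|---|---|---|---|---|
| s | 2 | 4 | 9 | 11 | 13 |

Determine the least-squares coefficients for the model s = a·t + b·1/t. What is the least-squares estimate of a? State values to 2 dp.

a = 1.65

Normal-equation sums: Σt·t = 154, Σt·1/t = 5, Σ1/t·1/t = 37081/28224.
And Σt·s = 241, Σ1/t·s = 263/56.
Eliminating b: (37081/28224)·(row 1) − 5·(row 2) gives (357491/2016)·a = (37081/28224)·241 − 5·(263/56) = 8273761/28224, so a = 8273761/5004874.
Then b = ((263/56) − 5·(8273761/5004874))/(37081/28224) = -971208/357491.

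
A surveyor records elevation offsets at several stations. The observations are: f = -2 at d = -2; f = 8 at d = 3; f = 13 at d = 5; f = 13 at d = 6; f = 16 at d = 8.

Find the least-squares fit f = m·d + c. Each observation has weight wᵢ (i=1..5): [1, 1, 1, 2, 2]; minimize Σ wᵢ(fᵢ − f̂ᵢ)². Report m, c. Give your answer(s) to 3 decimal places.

m = 1.798, c = 2.267

Sums needed: Σwᵢ·d·d = 238, Σwᵢ·d = 34, Σwᵢ·1 = 7.
For AᵀWf: Σwᵢ·d·f = 505, Σwᵢ·f = 77.
Normal equations: [[238, 34]; [34, 7]]·[m, c]ᵀ = [505, 77]ᵀ.
det = 238·7 − 34² = 510.
m = (505·7 − 34·77)/510 = 917/510; c = (238·77 − 34·505)/510 = 34/15.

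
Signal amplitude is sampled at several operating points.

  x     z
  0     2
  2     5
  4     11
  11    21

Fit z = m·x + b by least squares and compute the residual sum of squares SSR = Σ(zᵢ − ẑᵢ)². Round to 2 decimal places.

Entries of MᵀM: Σx·x = 141, Σx = 17, Σ1 = 4.
For Mᵀz: Σx·z = 285, Σz = 39.
Determinant 141·4 − 17² = 275.
m = (285·4 − 17·39)/275 = 477/275; b = (141·39 − 17·285)/275 = 654/275.
Residuals: -104/275, -233/275, 463/275, -126/275; SSR = 1074/275.

SSR = 3.91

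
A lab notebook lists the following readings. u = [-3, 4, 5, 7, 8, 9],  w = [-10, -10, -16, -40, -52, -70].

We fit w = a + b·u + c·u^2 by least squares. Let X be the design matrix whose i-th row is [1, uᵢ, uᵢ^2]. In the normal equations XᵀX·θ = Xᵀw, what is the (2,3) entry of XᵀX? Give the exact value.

1746

Row 2 ↔ basis u, column 3 ↔ basis u^2, so (XᵀX)_{2,3} = Σᵢ (u)·(u^2) = (-3)·(9) + (4)·(16) + (5)·(25) + (7)·(49) + (8)·(64) + (9)·(81) = 1746.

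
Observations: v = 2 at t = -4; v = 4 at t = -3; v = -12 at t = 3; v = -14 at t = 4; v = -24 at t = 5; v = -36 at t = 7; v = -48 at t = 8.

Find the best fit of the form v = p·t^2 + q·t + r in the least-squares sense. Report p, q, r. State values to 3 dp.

Compute the Gram sums: Σt^2·t^2 = 7796, Σt^2·t = 980, Σt^2 = 188, Σt·t = 188, Σt = 20, Σ1 = 7.
For Mᵀv: Σt^2·v = -5700, Σt·v = -868, Σv = -128.
Normal equations: [[7796, 980, 188]; [980, 188, 20]; [188, 20, 7]]·[p, q, r]ᵀ = [-5700, -868, -128]ᵀ.
Solving the 3×3 system (Gaussian elimination) gives p = -16099/35727, q = -82652/35727, r = 5076/11909.

p = -0.451, q = -2.313, r = 0.426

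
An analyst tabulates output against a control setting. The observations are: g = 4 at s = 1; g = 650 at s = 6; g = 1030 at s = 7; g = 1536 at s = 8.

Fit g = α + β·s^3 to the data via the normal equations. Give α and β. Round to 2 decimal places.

α = 1.57, β = 3.00

The normal system AᵀA·[α, β]ᵀ = Aᵀg is [[4, 1072]; [1072, 426450]]·[α, β]ᵀ = [3220, 1280126]ᵀ.
Determinant 4·426450 − 1072² = 556616.
α = (3220·426450 − 1072·1280126)/556616 = 109241/69577; β = (4·1280126 − 1072·3220)/556616 = 208583/69577.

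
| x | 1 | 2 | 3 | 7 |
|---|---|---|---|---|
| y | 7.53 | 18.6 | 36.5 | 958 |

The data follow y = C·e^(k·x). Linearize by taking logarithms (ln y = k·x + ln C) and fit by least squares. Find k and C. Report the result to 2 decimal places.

k = 0.80, C = 3.47

With ln yᵢ as the transformed response and xᵢ as the regressor:
Σx = 13.0000, Σ(x)² = 63.0000, Σln y = 15.4042, Σx·ln y = 66.7111.
Normal system: [[63.0000, 13.0000]; [13.0000, 4]]·[k, ln C]ᵀ = [66.7111, 15.4042]ᵀ.
Δ = 63.0000·4 − (13.0000)² = 83.0000; k = (66.7111·4 − 13.0000·15.4042)/83.0000 = 0.80228, ln C = (63.0000·15.4042 − 13.0000·66.7111)/83.0000 = 1.24363, so C = exp(1.24363) = 3.46819.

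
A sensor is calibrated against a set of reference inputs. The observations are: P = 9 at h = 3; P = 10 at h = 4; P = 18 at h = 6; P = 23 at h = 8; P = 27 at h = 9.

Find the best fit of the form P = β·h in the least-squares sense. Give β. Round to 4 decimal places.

Compute the Gram sums: Σh·h = 206.
Moment sums: Σh·P = 602.
MᵀM·[β]ᵀ = MᵀP becomes [[206]]·[β]ᵀ = [602]ᵀ.
β = 602/206 = 2.92233.

β = 2.9223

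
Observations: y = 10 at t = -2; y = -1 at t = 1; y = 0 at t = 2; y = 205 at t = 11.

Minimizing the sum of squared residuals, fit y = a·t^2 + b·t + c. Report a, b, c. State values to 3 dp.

a = 1.918, b = -2.284, c = -1.981

The normal system AᵀA·[a, b, c]ᵀ = Aᵀy is [[14674, 1332, 130]; [1332, 130, 12]; [130, 12, 4]]·[a, b, c]ᵀ = [24844, 2234, 214]ᵀ.
Inverting the 3×3 Gram matrix, [a, b, c]ᵀ = [30317/15807, -12035/5269, -31313/15807]ᵀ.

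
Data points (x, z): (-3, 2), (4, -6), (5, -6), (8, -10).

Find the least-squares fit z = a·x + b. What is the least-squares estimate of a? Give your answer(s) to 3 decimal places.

a = -1.077

With design matrix M, MᵀM = [[114, 14]; [14, 4]] and Mᵀz = [-140, -20]ᵀ.
Δ = 114·4 − 14² = 260.
a = ((-140)·4 − 14·(-20))/260 = -14/13; b = (114·(-20) − 14·(-140))/260 = -16/13.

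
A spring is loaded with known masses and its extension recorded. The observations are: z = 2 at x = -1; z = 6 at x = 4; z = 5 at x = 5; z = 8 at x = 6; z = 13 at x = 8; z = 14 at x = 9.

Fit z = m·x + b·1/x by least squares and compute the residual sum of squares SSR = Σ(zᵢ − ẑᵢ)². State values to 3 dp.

SSR = 6.384

Normal-equation sums: Σx·x = 223, Σx·1/x = 6, Σ1/x·1/x = 150109/129600.
And Σx·z = 325, Σ1/x·z = 361/72.
So AᵀA·[m, b]ᵀ = Aᵀz: [[223, 6]; [6, 150109/129600]]·[m, b]ᵀ = [325, 361/72]ᵀ.
Δ = 223·(150109/129600) − 6² = 28808707/129600.
m = (325·(150109/129600) − 6·(361/72))/(28808707/129600) = 44886625/28808707; b = (223·(361/72) − 6·325)/(28808707/129600) = -107814600/28808707.
Residuals: -5310561/28808707, 20259392/28808707, -58826670/28808707, -20880994/28808707, 28897016/28808707, 11321673/28808707; SSR = 183918558/28808707.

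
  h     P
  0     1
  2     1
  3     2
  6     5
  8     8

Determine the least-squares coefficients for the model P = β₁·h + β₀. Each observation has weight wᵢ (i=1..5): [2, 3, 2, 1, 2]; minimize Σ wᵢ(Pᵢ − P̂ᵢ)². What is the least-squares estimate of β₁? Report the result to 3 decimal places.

β₁ = 0.944

Compute the Gram sums: Σwᵢ·h·h = 194, Σwᵢ·h = 34, Σwᵢ·1 = 10.
Moment sums: Σwᵢ·h·P = 176, Σwᵢ·P = 30.
Normal equations: [[194, 34]; [34, 10]]·[β₁, β₀]ᵀ = [176, 30]ᵀ.
Δ = 194·10 − 34² = 784.
β₁ = (176·10 − 34·30)/784 = 185/196; β₀ = (194·30 − 34·176)/784 = -41/196.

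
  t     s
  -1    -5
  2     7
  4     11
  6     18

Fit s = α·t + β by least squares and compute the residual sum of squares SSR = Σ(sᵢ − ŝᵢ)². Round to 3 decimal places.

SSR = 3.869

With design matrix M, MᵀM = [[57, 11]; [11, 4]] and Mᵀs = [171, 31]ᵀ.
Determinant 57·4 − 11² = 107.
α = (171·4 − 11·31)/107 = 343/107; β = (57·31 − 11·171)/107 = -114/107.
Residuals: -78/107, 177/107, -81/107, -18/107; SSR = 414/107.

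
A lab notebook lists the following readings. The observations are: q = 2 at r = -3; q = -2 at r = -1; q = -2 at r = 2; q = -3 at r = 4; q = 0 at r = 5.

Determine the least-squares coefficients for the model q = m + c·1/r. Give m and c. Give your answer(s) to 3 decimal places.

Normal-equation sums: Σ1 = 5, Σ1/r = -23/60, Σ1/r·1/r = 5269/3600.
And Σq = -5, Σ1/r·q = -5/12.
MᵀM·[m, c]ᵀ = Mᵀq becomes [[5, -23/60]; [-23/60, 5269/3600]]·[m, c]ᵀ = [-5, -5/12]ᵀ.
Eliminating c: (5269/3600)·(row 1) − (-23/60)·(row 2) gives (3227/450)·m = (5269/3600)·(-5) − (-23/60)·(-5/12) = -673/90, so m = -3365/3227.
Then c = ((-5/12) − (-23/60)·(-3365/3227))/(5269/3600) = -1800/3227.

m = -1.043, c = -0.558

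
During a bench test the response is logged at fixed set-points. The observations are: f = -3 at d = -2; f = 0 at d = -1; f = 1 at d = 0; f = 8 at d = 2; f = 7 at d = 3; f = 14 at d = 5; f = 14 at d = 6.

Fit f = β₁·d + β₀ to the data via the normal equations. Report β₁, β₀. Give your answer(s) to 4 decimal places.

β₁ = 2.2031, β₀ = 1.7656

From the data, Σd·d = 79, Σd = 13, Σ1 = 7.
And Σd·f = 197, Σf = 41.
det = 79·7 − 13² = 384.
β₁ = (197·7 − 13·41)/384 = 141/64; β₀ = (79·41 − 13·197)/384 = 113/64.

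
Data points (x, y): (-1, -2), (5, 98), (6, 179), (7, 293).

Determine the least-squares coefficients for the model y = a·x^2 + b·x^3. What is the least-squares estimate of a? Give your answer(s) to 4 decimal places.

From the data, Σx^2·x^2 = 4323, Σx^2·x^3 = 27707, Σx^3·x^3 = 179931.
Right-hand side: Σx^2·y = 23249, Σx^3·y = 151415.
Eliminating b: 179931·(row 1) − 27707·(row 2) gives 10163864·a = 179931·23249 − 27707·151415 = -12039586, so a = -6019793/5081932.
Then b = (151415 − 27707·(-6019793/5081932))/179931 = 5203501/5081932.

a = -1.1845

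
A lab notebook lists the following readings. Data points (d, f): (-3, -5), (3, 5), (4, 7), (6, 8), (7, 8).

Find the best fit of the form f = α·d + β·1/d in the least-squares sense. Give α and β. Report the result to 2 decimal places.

From the data, Σd·d = 119, Σd·1/d = 5, Σ1/d·1/d = 261/784.
Right-hand side: Σd·f = 162, Σ1/d·f = 635/84.
So AᵀA·[α, β]ᵀ = Aᵀf: [[119, 5]; [5, 261/784]]·[α, β]ᵀ = [162, 635/84]ᵀ.
Eliminating β: (261/784)·(row 1) − 5·(row 2) gives (1637/112)·α = (261/784)·162 − 5·(635/84) = 18973/1176, so α = 37946/34377.
Then β = ((635/84) − 5·(37946/34377))/(261/784) = 30100/4911.

α = 1.10, β = 6.13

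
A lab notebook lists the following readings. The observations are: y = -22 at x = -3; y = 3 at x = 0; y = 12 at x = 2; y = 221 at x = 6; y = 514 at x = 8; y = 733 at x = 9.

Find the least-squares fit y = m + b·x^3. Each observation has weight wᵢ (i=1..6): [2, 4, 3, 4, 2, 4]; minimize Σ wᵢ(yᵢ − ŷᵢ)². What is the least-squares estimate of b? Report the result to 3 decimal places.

With design matrix M, MᵀWM = [[19, 4774]; [4774, 2838326]] and MᵀWy = [4848, 2856184]ᵀ.
Eliminating b: 2838326·(row 1) − 4774·(row 2) gives 31137118·m = 2838326·4848 − 4774·2856184 = 124782032, so m = 62391016/15568559.
Then b = (2856184 − 4774·(62391016/15568559))/2838326 = 15561572/15568559.

b = 1.000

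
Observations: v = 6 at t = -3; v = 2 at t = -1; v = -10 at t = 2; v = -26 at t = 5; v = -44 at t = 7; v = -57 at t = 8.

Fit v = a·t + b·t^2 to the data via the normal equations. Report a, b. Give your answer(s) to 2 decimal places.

a = -3.20, b = -0.47

Setting ∂/∂a … = 0 gives: 152·a + 960·b = -934;  960·a + 7220·b = -6438.
(Σt·t = 152, Σt·t^2 = 960, Σt^2·t^2 = 7220, Σt·v = -934, Σt^2·v = -6438.)
Eliminating b: 7220·(row 1) − 960·(row 2) gives 175840·a = 7220·(-934) − 960·(-6438) = -563000, so a = -14075/4396.
Then b = ((-6438) − 960·(-14075/4396))/7220 = -5121/10990.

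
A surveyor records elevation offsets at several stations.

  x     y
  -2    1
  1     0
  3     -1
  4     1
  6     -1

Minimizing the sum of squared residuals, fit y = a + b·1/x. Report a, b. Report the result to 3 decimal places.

a = 0.165, b = -0.659

MᵀM·[a, b]ᵀ = Mᵀy reads: 5·a + (5/4)·b = 0;  (5/4)·a + (209/144)·b = -3/4.
Δ = 5·(209/144) − (5/4)² = 205/36.
a = (0·(209/144) − (5/4)·(-3/4))/(205/36) = 27/164; b = (5·(-3/4) − (5/4)·0)/(205/36) = -27/41.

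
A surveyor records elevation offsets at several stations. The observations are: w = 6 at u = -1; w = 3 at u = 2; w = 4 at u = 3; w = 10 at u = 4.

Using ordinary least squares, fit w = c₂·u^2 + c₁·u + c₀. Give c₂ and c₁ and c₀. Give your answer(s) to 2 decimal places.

c₂ = 0.98, c₁ = -2.22, c₀ = 2.87

Forming MᵀM = [[354, 98, 30]; [98, 30, 8]; [30, 8, 4]] and Mᵀw = [214, 52, 23]ᵀ gives MᵀM·[c₂, c₁, c₀]ᵀ = Mᵀw.
Row-reducing yields c₂ = 353/362, c₁ = -803/362, c₀ = 520/181.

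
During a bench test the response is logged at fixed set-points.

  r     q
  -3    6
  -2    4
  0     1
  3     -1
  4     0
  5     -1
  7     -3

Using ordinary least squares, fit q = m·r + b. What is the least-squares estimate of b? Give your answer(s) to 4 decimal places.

Compute the Gram sums: Σr·r = 112, Σr = 14, Σ1 = 7.
Right-hand side: Σr·q = -55, Σq = 6.
So XᵀX·[m, b]ᵀ = Xᵀq: [[112, 14]; [14, 7]]·[m, b]ᵀ = [-55, 6]ᵀ.
Determinant 112·7 − 14² = 588.
m = ((-55)·7 − 14·6)/588 = -67/84; b = (112·6 − 14·(-55))/588 = 103/42.

b = 2.4524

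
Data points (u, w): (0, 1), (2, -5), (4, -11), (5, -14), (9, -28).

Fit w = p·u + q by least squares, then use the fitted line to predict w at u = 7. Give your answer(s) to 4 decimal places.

ŵ = -21.0522

The normal system XᵀX·[p, q]ᵀ = Xᵀw is [[126, 20]; [20, 5]]·[p, q]ᵀ = [-376, -57]ᵀ.
Eliminating q: 5·(row 1) − 20·(row 2) gives 230·p = 5·(-376) − 20·(-57) = -740, so p = -74/23.
Then q = ((-57) − 20·(-74/23))/5 = 169/115.
At u = 7: ŵ = (-74/23)·(7) + (169/115)·(1) = -2421/115.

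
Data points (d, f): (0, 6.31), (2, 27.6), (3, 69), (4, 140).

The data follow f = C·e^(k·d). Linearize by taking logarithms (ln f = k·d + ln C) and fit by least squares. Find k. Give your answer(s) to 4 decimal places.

Linearized form: ln f = k·d + ln C. From the 4 transformed points,
AᵀA = [[29.0000, 9.0000]; [9.0000, 4]], rhs = [39.1045, 14.3357]ᵀ  (here Σd = 9.0000, Σ(d)² = 29.0000, Σln f = 14.3357, Σd·ln f = 39.1045).
Slope k = (n·Σd·ln f − Σd·Σln f)/(n·Σ(d)² − (Σd)²) = (4·39.1045 − 9.0000·14.3357)/35.0000 = 0.78277; ln C = (Σln f − k·Σd)/n = 1.82270.

k = 0.7828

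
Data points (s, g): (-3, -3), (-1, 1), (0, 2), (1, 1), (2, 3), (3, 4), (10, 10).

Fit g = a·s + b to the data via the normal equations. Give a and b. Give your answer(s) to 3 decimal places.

a = 0.930, b = 0.978

Sums needed: Σs·s = 124, Σs = 12, Σ1 = 7.
And Σs·g = 127, Σg = 18.
So AᵀA·[a, b]ᵀ = Aᵀg: [[124, 12]; [12, 7]]·[a, b]ᵀ = [127, 18]ᵀ.
Eliminating b: 7·(row 1) − 12·(row 2) gives 724·a = 7·127 − 12·18 = 673, so a = 673/724.
Then b = (18 − 12·(673/724))/7 = 177/181.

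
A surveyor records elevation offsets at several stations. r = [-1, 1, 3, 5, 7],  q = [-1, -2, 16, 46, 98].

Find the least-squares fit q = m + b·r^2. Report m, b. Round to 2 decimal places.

Normal-equation sums: Σ1 = 5, Σr^2 = 85, Σr^2·r^2 = 3109.
And Σq = 157, Σr^2·q = 6093.
Normal equations: [[5, 85]; [85, 3109]]·[m, b]ᵀ = [157, 6093]ᵀ.
Determinant 5·3109 − 85² = 8320.
m = (157·3109 − 85·6093)/8320 = -931/260; b = (5·6093 − 85·157)/8320 = 107/52.

m = -3.58, b = 2.06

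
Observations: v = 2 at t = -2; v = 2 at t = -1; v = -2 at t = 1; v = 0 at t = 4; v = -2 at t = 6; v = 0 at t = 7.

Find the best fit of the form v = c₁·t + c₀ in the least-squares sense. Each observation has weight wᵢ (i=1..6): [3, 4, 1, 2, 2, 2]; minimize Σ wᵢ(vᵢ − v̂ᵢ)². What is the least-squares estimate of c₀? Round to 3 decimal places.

c₀ = 1.189

Sums needed: Σwᵢ·t·t = 219, Σwᵢ·t = 25, Σwᵢ·1 = 14.
Right-hand side: Σwᵢ·t·v = -46, Σwᵢ·v = 8.
AᵀWA·[c₁, c₀]ᵀ = AᵀWv becomes [[219, 25]; [25, 14]]·[c₁, c₀]ᵀ = [-46, 8]ᵀ.
det = 219·14 − 25² = 2441.
c₁ = ((-46)·14 − 25·8)/2441 = -844/2441; c₀ = (219·8 − 25·(-46))/2441 = 2902/2441.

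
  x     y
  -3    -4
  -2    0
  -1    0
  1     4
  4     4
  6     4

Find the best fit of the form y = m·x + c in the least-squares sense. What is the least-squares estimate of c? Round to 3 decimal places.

Sums needed: Σx·x = 67, Σx = 5, Σ1 = 6.
And Σx·y = 56, Σy = 8.
AᵀA·[m, c]ᵀ = Aᵀy becomes [[67, 5]; [5, 6]]·[m, c]ᵀ = [56, 8]ᵀ.
det = 67·6 − 5² = 377.
m = (56·6 − 5·8)/377 = 296/377; c = (67·8 − 5·56)/377 = 256/377.

c = 0.679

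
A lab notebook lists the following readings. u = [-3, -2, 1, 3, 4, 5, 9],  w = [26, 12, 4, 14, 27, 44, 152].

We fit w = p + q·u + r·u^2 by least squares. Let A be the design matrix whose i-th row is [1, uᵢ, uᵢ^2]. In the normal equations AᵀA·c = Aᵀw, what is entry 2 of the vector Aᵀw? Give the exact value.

Entry 2 ↔ basis u, so (Aᵀw)_{2} = Σᵢ (u)·wᵢ = (-3)·(26) + (-2)·(12) + (1)·(4) + (3)·(14) + (4)·(27) + (5)·(44) + (9)·(152) = 1640.

1640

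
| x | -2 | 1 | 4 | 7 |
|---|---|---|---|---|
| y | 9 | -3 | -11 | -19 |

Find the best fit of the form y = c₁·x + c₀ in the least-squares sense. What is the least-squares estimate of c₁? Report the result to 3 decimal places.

Forming AᵀA = [[70, 10]; [10, 4]] and Aᵀy = [-198, -24]ᵀ gives AᵀA·[c₁, c₀]ᵀ = Aᵀy.
Eliminating c₀: 4·(row 1) − 10·(row 2) gives 180·c₁ = 4·(-198) − 10·(-24) = -552, so c₁ = -46/15.
Then c₀ = ((-24) − 10·(-46/15))/4 = 5/3.

c₁ = -3.067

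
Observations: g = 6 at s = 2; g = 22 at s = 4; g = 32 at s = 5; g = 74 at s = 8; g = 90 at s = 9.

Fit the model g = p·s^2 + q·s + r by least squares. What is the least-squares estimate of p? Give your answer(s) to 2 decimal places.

p = 0.81

From the data, Σs^2·s^2 = 11554, Σs^2·s = 1438, Σs^2 = 190, Σs·s = 190, Σs = 28, Σ1 = 5.
Moment sums: Σs^2·g = 13202, Σs·g = 1662, Σg = 224.
XᵀX·[p, q, r]ᵀ = Xᵀg becomes [[11554, 1438, 190]; [1438, 190, 28]; [190, 28, 5]]·[p, q, r]ᵀ = [13202, 1662, 224]ᵀ.
Row-reducing yields p = 2041/2508, q = 709/228, r = -1479/418.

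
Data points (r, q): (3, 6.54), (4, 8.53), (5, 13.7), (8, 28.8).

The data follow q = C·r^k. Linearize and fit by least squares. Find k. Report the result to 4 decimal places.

k = 1.5589

Let Y = ln q. Fitting Y = k·ln r + ln C by least squares:
AᵀA = [[10.0431, 6.1738]; [6.1738, 4]], rhs = [16.2350, 9.9993]ᵀ  (here Σln r = 6.1738, Σ(ln r)² = 10.0431, Σln q = 9.9993, Σln r·ln q = 16.2350).
Δ = 10.0431·4 − (6.1738)² = 2.0569; k = (16.2350·4 − 6.1738·9.9993)/2.0569 = 1.55892, ln C = (10.0431·9.9993 − 6.1738·16.2350)/2.0569 = 0.09371.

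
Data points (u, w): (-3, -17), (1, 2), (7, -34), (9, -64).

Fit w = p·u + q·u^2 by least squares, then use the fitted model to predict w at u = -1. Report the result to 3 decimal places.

ŵ = -3.631

Compute the Gram sums: Σu·u = 140, Σu·u^2 = 1046, Σu^2·u^2 = 9044.
For Aᵀw: Σu·w = -761, Σu^2·w = -7001.
AᵀA·[p, q]ᵀ = Aᵀw becomes [[140, 1046]; [1046, 9044]]·[p, q]ᵀ = [-761, -7001]ᵀ.
Eliminating q: 9044·(row 1) − 1046·(row 2) gives 172044·p = 9044·(-761) − 1046·(-7001) = 440562, so p = 73427/28674.
Then q = ((-7001) − 1046·(73427/28674))/9044 = -30689/28674.
At u = -1: ŵ = (73427/28674)·(-1) + (-30689/28674)·(1) = -52058/14337.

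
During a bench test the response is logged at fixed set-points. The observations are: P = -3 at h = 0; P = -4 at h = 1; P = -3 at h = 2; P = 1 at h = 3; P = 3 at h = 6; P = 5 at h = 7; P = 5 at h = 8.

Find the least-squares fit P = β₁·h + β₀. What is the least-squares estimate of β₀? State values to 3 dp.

β₀ = -4.053

The normal equations are: 163·β₁ + 27·β₀ = 86;  27·β₁ + 7·β₀ = 4.
Determinant 163·7 − 27² = 412.
β₁ = (86·7 − 27·4)/412 = 247/206; β₀ = (163·4 − 27·86)/412 = -835/206.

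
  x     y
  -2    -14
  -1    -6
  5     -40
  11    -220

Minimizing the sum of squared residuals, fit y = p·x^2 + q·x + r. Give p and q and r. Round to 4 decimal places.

p = -2.0222, q = 2.3699, r = -1.3642

Entries of MᵀM: Σx^2·x^2 = 15283, Σx^2·x = 1447, Σx^2 = 151, Σx·x = 151, Σx = 13, Σ1 = 4.
And Σx^2·y = -27682, Σx·y = -2586, Σy = -280.
Normal equations: [[15283, 1447, 151]; [1447, 151, 13]; [151, 13, 4]]·[p, q, r]ᵀ = [-27682, -2586, -280]ᵀ.
Solving the 3×3 system (Gaussian elimination) gives p = -1913/946, q = 33629/14190, r = -9679/7095.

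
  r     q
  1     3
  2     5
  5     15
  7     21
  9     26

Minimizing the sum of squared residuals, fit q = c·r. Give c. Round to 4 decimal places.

The normal equations are: 160·c = 469.
c = 469/160 = 2.93125.

c = 2.9313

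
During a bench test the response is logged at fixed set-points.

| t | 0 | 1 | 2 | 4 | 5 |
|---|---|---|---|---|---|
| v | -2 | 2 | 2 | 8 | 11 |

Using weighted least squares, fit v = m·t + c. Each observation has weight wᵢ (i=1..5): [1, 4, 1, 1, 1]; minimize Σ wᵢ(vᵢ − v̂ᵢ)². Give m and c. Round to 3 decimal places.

Sums needed: Σwᵢ·t·t = 49, Σwᵢ·t = 15, Σwᵢ·1 = 8.
Moment sums: Σwᵢ·t·v = 99, Σwᵢ·v = 27.
Normal equations: [[49, 15]; [15, 8]]·[m, c]ᵀ = [99, 27]ᵀ.
Δ = 49·8 − 15² = 167.
m = (99·8 − 15·27)/167 = 387/167; c = (49·27 − 15·99)/167 = -162/167.

m = 2.317, c = -0.970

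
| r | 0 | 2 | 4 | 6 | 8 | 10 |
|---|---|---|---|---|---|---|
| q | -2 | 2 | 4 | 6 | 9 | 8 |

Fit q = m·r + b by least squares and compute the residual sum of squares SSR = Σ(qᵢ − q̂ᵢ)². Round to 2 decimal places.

SSR = 7.37

From the data, Σr·r = 220, Σr = 30, Σ1 = 6.
For Mᵀq: Σr·q = 208, Σq = 27.
So MᵀM·[m, b]ᵀ = Mᵀq: [[220, 30]; [30, 6]]·[m, b]ᵀ = [208, 27]ᵀ.
Eliminating b: 6·(row 1) − 30·(row 2) gives 420·m = 6·208 − 30·27 = 438, so m = 73/70.
Then b = (27 − 30·(73/70))/6 = -5/7.
Residuals: -9/7, 22/35, 19/35, 16/35, 48/35, -12/7; SSR = 258/35.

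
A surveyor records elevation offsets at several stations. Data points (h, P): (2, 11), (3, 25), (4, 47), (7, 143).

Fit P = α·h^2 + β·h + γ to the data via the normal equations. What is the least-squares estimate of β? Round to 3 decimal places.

Normal-equation sums: Σh^2·h^2 = 2754, Σh^2·h = 442, Σh^2 = 78, Σh·h = 78, Σh = 16, Σ1 = 4.
And Σh^2·P = 8028, Σh·P = 1286, ΣP = 226.
Normal equations: [[2754, 442, 78]; [442, 78, 16]; [78, 16, 4]]·[α, β, γ]ᵀ = [8028, 1286, 226]ᵀ.
Inverting the 3×3 Gram matrix, [α, β, γ]ᵀ = [517/181, 138/181, -407/181]ᵀ.

β = 0.762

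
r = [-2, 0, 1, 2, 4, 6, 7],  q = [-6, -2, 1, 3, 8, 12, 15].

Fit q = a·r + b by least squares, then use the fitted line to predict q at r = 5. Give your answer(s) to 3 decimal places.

The normal equations are: 110·a + 18·b = 228;  18·a + 7·b = 31.
det = 110·7 − 18² = 446.
a = (228·7 − 18·31)/446 = 519/223; b = (110·31 − 18·228)/446 = -347/223.
At r = 5: q̂ = (519/223)·(5) + (-347/223)·(1) = 2248/223.

q̂ = 10.081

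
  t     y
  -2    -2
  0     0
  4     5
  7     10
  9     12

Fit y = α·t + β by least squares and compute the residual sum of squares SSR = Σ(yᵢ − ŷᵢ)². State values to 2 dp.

The normal equations are: 150·α + 18·β = 202;  18·α + 5·β = 25.
(Σt·t = 150, Σt = 18, Σ1 = 5, Σt·y = 202, Σy = 25.)
Determinant 150·5 − 18² = 426.
α = (202·5 − 18·25)/426 = 280/213; β = (150·25 − 18·202)/426 = 19/71.
Residuals: 77/213, -19/71, -112/213, 113/213, -7/71; SSR = 164/213.

SSR = 0.77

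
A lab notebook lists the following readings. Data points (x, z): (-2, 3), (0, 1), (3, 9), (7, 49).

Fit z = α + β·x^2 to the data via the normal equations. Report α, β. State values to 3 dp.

Setting ∂/∂α … = 0 gives: 4·α + 62·β = 62;  62·α + 2498·β = 2494.
(Σ1 = 4, Σx^2 = 62, Σx^2·x^2 = 2498, Σz = 62, Σx^2·z = 2494.)
det = 4·2498 − 62² = 6148.
α = (62·2498 − 62·2494)/6148 = 62/1537; β = (4·2494 − 62·62)/6148 = 1533/1537.

α = 0.040, β = 0.997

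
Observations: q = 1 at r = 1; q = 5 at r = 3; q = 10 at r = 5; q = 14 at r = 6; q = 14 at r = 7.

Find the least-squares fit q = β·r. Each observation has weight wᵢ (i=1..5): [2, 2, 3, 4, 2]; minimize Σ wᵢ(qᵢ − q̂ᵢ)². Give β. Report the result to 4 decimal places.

β = 2.1187

Entries of AᵀWA: Σwᵢ·r·r = 337.
Right-hand side: Σwᵢ·r·q = 714.
So AᵀWA·[β]ᵀ = AᵀWq: [[337]]·[β]ᵀ = [714]ᵀ.
β = 714/337 = 2.11869.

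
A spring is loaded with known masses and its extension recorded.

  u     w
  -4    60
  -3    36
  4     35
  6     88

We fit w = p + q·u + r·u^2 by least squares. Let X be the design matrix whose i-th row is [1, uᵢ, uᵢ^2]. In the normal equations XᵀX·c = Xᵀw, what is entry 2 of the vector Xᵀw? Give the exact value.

320

Entry 2 ↔ basis u, so (Xᵀw)_{2} = Σᵢ (u)·wᵢ = (-4)·(60) + (-3)·(36) + (4)·(35) + (6)·(88) = 320.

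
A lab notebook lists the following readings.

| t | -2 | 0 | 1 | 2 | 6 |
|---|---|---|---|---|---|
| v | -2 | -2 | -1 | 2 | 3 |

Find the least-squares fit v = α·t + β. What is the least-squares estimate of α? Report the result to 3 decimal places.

The normal equations are: 45·α + 7·β = 25;  7·α + 5·β = 0.
det = 45·5 − 7² = 176.
α = (25·5 − 7·0)/176 = 125/176; β = (45·0 − 7·25)/176 = -175/176.

α = 0.710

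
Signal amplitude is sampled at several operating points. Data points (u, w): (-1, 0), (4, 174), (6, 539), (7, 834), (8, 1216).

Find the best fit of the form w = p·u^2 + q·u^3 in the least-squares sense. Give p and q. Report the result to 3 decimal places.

p = 2.852, q = 2.020

Normal-equation sums: Σu^2·u^2 = 8050, Σu^2·u^3 = 58374, Σu^3·u^3 = 430546.
And Σu^2·w = 140878, Σu^3·w = 1036214.
Δ = 8050·430546 − 58374² = 58371424.
p = (140878·430546 − 58374·1036214)/58371424 = 20812919/7296428; q = (8050·1036214 − 58374·140878)/58371424 = 640817/317236.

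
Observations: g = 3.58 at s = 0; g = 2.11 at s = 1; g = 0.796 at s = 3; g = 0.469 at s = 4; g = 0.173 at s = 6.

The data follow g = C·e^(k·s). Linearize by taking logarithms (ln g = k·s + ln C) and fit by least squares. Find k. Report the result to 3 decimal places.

With ln gᵢ as the transformed response and sᵢ as the regressor:
Σs = 14.0000, Σ(s)² = 62.0000, Σln g = -0.7177, Σs·ln g = -13.4932.
Equations: 62.0000·k + 14.0000·ln C = -13.4932;  14.0000·k + 5·ln C = -0.7177.
Slope k = (n·Σs·ln g − Σs·Σln g)/(n·Σ(s)² − (Σs)²) = (5·-13.4932 − 14.0000·-0.7177)/114.0000 = -0.50366; ln C = (Σln g − k·Σs)/n = 1.26672.

k = -0.504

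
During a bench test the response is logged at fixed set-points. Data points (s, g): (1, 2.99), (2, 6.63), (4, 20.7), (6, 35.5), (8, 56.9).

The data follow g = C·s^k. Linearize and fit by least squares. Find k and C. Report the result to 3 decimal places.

k = 1.434, C = 2.772

With ln gᵢ as the transformed response and ln sᵢ as the regressor:
AᵀA = [[9.9367, 5.9506]; [5.9506, 5]], rhs = [20.3112, 13.6278]ᵀ  (here Σln s = 5.9506, Σ(ln s)² = 9.9367, Σln g = 13.6278, Σln s·ln g = 20.3112).
Solving (det = 14.2736): k = 1.43353, ln C = 1.01948, so C = exp(1.01948) = 2.77176.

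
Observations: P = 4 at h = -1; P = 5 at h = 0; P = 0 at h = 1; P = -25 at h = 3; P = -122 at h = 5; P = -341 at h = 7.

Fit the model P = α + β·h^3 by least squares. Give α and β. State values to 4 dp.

Entries of XᵀX: Σ1 = 6, Σh^3 = 495, Σh^3·h^3 = 134005.
And ΣP = -479, Σh^3·P = -132892.
XᵀX·[α, β]ᵀ = XᵀP becomes [[6, 495]; [495, 134005]]·[α, β]ᵀ = [-479, -132892]ᵀ.
Δ = 6·134005 − 495² = 559005.
α = ((-479)·134005 − 495·(-132892))/559005 = 318629/111801; β = (6·(-132892) − 495·(-479))/559005 = -186749/186335.

α = 2.8500, β = -1.0022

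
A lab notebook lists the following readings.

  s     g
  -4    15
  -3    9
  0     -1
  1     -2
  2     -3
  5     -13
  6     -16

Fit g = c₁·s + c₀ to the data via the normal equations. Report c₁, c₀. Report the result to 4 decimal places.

c₁ = -2.9167, c₀ = 1.3452

The normal equations are: 91·c₁ + 7·c₀ = -256;  7·c₁ + 7·c₀ = -11.
Δ = 91·7 − 7² = 588.
c₁ = ((-256)·7 − 7·(-11))/588 = -35/12; c₀ = (91·(-11) − 7·(-256))/588 = 113/84.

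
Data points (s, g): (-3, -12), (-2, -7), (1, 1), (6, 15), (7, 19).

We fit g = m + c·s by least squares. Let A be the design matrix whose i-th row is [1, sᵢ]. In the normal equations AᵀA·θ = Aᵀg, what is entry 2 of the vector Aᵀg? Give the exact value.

Entry 2 ↔ basis s, so (Aᵀg)_{2} = Σᵢ (s)·gᵢ = (-3)·(-12) + (-2)·(-7) + (1)·(1) + (6)·(15) + (7)·(19) = 274.

274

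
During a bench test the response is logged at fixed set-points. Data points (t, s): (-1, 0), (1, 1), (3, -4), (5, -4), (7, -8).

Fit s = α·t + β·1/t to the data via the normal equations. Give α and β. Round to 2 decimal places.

From the data, Σt·t = 85, Σt·1/t = 5, Σ1/t·1/t = 23941/11025.
Right-hand side: Σt·s = -87, Σ1/t·s = -239/105.
AᵀA·[α, β]ᵀ = Aᵀs becomes [[85, 5]; [5, 23941/11025]]·[α, β]ᵀ = [-87, -239/105]ᵀ.
Δ = 85·(23941/11025) − 5² = 351872/2205.
α = ((-87)·(23941/11025) − 5·(-239/105))/(351872/2205) = -122337/109960; β = (85·(-239/105) − 5·(-87))/(351872/2205) = 33285/21992.

α = -1.11, β = 1.51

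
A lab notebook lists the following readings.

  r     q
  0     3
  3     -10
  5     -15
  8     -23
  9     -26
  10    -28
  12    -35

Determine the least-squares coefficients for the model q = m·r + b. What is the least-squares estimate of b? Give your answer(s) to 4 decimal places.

Compute the Gram sums: Σr·r = 423, Σr = 47, Σ1 = 7.
Moment sums: Σr·q = -1223, Σq = -134.
Δ = 423·7 − 47² = 752.
m = ((-1223)·7 − 47·(-134))/752 = -2263/752; b = (423·(-134) − 47·(-1223))/752 = 17/16.

b = 1.0625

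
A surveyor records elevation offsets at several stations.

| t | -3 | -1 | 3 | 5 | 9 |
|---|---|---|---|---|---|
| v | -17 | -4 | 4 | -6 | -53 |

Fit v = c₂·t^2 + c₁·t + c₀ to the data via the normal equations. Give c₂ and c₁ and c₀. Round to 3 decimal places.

c₂ = -1.080, c₁ = 3.595, c₀ = 2.455

The normal equations are: 7349·c₂ + 853·c₁ + 125·c₀ = -4564;  853·c₂ + 125·c₁ + 13·c₀ = -440;  125·c₂ + 13·c₁ + 5·c₀ = -76.
(Σt^2·t^2 = 7349, Σt^2·t = 853, Σt^2 = 125, Σt·t = 125, Σt = 13, Σ1 = 5, Σt^2·v = -4564, Σt·v = -440, Σv = -76.)
Inverting the 3×3 Gram matrix, [c₂, c₁, c₀]ᵀ = [-499/462, 151/42, 27/11]ᵀ.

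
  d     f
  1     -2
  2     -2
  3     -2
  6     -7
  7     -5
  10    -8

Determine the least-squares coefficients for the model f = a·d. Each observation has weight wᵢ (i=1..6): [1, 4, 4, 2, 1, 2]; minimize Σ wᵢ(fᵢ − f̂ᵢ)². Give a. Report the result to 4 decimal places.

Entries of AᵀWA: Σwᵢ·d·d = 374.
Right-hand side: Σwᵢ·d·f = -321.
Normal equations: [[374]]·[a]ᵀ = [-321]ᵀ.
Hence a = -321 / 374 ≈ -0.858289.

a = -0.8583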